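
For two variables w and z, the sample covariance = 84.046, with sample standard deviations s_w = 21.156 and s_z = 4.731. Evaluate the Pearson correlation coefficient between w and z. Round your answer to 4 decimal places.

0.8397

r = Cov(w,z) / (s_w · s_z) = 84.046 / (21.156 × 4.731)
  = 84.046 / 100.0890 ≈ 0.8397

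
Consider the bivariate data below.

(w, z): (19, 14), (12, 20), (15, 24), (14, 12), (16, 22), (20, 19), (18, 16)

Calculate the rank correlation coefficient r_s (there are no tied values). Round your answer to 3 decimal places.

Rank w: 6, 1, 3, 2, 4, 7, 5
Rank z: 2, 5, 7, 1, 6, 4, 3
d = rank(w) − rank(z): 4, -4, -4, 1, -2, 3, 2; Σd² = 66
ρ = 1 − 6Σd² / [n(n²−1)] = 1 − 6×66 / (7×48) = 1 − 396/336 ≈ -0.179

-0.179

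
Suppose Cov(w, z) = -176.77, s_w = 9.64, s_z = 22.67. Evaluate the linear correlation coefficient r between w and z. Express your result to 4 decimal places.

r = Cov(w,z) / (s_w · s_z) = -176.77 / (9.64 × 22.67)
  = -176.77 / 218.5388 ≈ -0.8089

-0.8089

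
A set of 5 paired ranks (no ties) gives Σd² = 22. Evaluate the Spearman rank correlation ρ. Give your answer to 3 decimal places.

ρ = 1 − 6Σd² / [n(n²−1)] = 1 − 6×22 / (5×24)
  = 1 − 132/120 = 1 − 1.1000 ≈ -0.100

-0.100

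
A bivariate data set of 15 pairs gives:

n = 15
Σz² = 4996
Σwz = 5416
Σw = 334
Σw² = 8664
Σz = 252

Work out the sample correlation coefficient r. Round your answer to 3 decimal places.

-0.202

r = (nΣwz − ΣwΣz) / √[(nΣw² − (Σw)²)(nΣz² − (Σz)²)]
Numerator: 15×5416 − 334×252 = -2928
Denominator: √[(129960 − 111556)(74940 − 63504)] = √[18404 × 11436] = 14507.5203
r = -2928 / 14507.5203 ≈ -0.202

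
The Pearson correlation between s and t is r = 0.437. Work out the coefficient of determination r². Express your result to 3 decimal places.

r² = (0.437)² = 0.191

0.191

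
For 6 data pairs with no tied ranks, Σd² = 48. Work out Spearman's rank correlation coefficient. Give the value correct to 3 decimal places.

ρ = 1 − 6Σd² / [n(n²−1)] = 1 − 6×48 / (6×35)
  = 1 − 288/210 = 1 − 1.3714 ≈ -0.371

-0.371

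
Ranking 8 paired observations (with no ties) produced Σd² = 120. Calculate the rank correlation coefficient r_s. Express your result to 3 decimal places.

ρ = 1 − 6Σd² / [n(n²−1)] = 1 − 6×120 / (8×63)
  = 1 − 720/504 = 1 − 1.4286 ≈ -0.429

-0.429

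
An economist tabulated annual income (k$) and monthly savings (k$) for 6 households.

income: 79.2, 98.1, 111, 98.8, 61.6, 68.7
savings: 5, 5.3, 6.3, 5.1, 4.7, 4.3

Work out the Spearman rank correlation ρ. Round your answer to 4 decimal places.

Rank income: 3, 4, 6, 5, 1, 2
Rank savings: 3, 5, 6, 4, 2, 1
d = rank(income) − rank(savings): 0, -1, 0, 1, -1, 1; Σd² = 4
ρ = 1 − 6Σd² / [n(n²−1)] = 1 − 6×4 / (6×35) = 1 − 24/210 ≈ 0.8857

0.8857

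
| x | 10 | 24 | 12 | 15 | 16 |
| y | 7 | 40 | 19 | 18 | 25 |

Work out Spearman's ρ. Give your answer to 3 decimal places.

Rank x: 1, 5, 2, 3, 4
Rank y: 1, 5, 3, 2, 4
d = rank(x) − rank(y): 0, 0, -1, 1, 0; Σd² = 2
ρ = 1 − 6Σd² / [n(n²−1)] = 1 − 6×2 / (5×24) = 1 − 12/120 ≈ 0.900

0.900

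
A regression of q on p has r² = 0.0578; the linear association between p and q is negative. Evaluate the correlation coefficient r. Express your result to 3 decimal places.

|r| = √0.0578 = 0.240
The association is negative, so r = −0.240.

-0.240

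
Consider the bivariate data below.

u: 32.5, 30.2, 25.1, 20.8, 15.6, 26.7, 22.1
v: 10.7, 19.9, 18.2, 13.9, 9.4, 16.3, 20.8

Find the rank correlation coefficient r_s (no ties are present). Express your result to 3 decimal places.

0.214

Rank u: 7, 6, 4, 2, 1, 5, 3
Rank v: 2, 6, 5, 3, 1, 4, 7
d = rank(u) − rank(v): 5, 0, -1, -1, 0, 1, -4; Σd² = 44
ρ = 1 − 6Σd² / [n(n²−1)] = 1 − 6×44 / (7×48) = 1 − 264/336 ≈ 0.214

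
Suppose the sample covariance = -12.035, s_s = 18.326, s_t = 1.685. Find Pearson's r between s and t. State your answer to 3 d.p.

r = Cov(s,t) / (s_s · s_t) = -12.035 / (18.326 × 1.685)
  = -12.035 / 30.8793 ≈ -0.390

-0.390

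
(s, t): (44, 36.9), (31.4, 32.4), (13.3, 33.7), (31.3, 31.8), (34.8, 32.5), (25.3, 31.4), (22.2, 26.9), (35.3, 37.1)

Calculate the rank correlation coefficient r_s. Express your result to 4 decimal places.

Rank s: 8, 5, 1, 4, 6, 3, 2, 7
Rank t: 7, 4, 6, 3, 5, 2, 1, 8
d = rank(s) − rank(t): 1, 1, -5, 1, 1, 1, 1, -1; Σd² = 32
ρ = 1 − 6Σd² / [n(n²−1)] = 1 − 6×32 / (8×63) = 1 − 192/504 ≈ 0.6190

0.6190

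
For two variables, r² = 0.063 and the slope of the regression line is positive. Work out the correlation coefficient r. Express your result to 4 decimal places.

|r| = √0.063 = 0.2510
The association is positive, so r = 0.2510.

0.2510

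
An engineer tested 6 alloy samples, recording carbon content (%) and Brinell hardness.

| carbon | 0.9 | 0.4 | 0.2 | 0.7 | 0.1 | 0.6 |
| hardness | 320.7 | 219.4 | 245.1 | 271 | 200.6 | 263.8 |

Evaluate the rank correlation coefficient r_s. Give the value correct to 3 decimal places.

0.943

Rank carbon: 6, 3, 2, 5, 1, 4
Rank hardness: 6, 2, 3, 5, 1, 4
d = rank(carbon) − rank(hardness): 0, 1, -1, 0, 0, 0; Σd² = 2
ρ = 1 − 6Σd² / [n(n²−1)] = 1 − 6×2 / (6×35) = 1 − 12/210 ≈ 0.943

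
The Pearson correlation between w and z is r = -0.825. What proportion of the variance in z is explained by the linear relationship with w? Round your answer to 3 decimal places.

0.681

r² = (-0.825)² = 0.681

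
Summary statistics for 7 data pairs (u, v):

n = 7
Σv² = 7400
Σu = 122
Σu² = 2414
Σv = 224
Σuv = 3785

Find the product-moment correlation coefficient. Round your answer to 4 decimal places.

-0.4606

r = (nΣuv − ΣuΣv) / √[(nΣu² − (Σu)²)(nΣv² − (Σv)²)]
Numerator: 7×3785 − 122×224 = -833
Denominator: √[(16898 − 14884)(51800 − 50176)] = √[2014 × 1624] = 1808.5176
r = -833 / 1808.5176 ≈ -0.4606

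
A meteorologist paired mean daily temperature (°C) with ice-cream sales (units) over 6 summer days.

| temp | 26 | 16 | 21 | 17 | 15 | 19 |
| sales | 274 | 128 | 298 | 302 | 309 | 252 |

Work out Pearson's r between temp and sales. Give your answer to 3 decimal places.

n = 6, Σx = 114, Σy = 1563, Σx² = 2248, Σy² = 430453, Σxy = 29987
nΣxy − ΣxΣy = 179922 − 178182 = 1740
nΣx² − (Σx)² = 13488 − 12996 = 492; nΣy² − (Σy)² = 2582718 − 2442969 = 139749
r = 1740 / √(492 × 139749) = 1740 / 8291.9544 ≈ 0.210

0.210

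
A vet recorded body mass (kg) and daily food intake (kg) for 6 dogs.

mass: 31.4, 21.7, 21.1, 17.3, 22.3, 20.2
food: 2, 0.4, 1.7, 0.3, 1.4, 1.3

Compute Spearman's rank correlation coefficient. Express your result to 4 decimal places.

Rank mass: 6, 4, 3, 1, 5, 2
Rank food: 6, 2, 5, 1, 4, 3
d = rank(mass) − rank(food): 0, 2, -2, 0, 1, -1; Σd² = 10
ρ = 1 − 6Σd² / [n(n²−1)] = 1 − 6×10 / (6×35) = 1 − 60/210 ≈ 0.7143

0.7143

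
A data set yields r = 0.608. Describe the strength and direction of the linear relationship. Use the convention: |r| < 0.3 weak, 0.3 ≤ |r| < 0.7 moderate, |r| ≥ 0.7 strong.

moderate positive

r = 0.608 > 0 so the relationship is positive.
|r| = 0.608, which falls in the moderate range.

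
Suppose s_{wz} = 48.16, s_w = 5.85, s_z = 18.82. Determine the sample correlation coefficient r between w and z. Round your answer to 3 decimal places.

r = Cov(w,z) / (s_w · s_z) = 48.16 / (5.85 × 18.82)
  = 48.16 / 110.0970 ≈ 0.437

0.437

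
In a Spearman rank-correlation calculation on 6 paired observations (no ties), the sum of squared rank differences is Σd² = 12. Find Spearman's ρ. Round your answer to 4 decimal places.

ρ = 1 − 6Σd² / [n(n²−1)] = 1 − 6×12 / (6×35)
  = 1 − 72/210 = 1 − 0.34286 ≈ 0.6571

0.6571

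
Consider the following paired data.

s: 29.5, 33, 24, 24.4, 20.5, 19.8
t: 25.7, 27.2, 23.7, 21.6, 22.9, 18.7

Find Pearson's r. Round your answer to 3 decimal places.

0.881

n = 6, Σs = 151.2, Σt = 139.8, Σs² = 3942.9, Σt² = 3302.68, Σst = 3591.3
nΣst − ΣsΣt = 21547.8 − 21137.76 = 410.04
nΣs² − (Σs)² = 23657.4 − 22861.44 = 795.96; nΣt² − (Σt)² = 19816.08 − 19544.04 = 272.04
r = 410.04 / √(795.96 × 272.04) = 410.04 / 465.3310 ≈ 0.881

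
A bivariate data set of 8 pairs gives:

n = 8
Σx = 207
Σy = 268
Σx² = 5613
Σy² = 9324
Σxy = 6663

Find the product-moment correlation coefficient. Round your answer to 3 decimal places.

-0.911

r = (nΣxy − ΣxΣy) / √[(nΣx² − (Σx)²)(nΣy² − (Σy)²)]
Numerator: 8×6663 − 207×268 = -2172
Denominator: √[(44904 − 42849)(74592 − 71824)] = √[2055 × 2768] = 2385.0031
r = -2172 / 2385.0031 ≈ -0.911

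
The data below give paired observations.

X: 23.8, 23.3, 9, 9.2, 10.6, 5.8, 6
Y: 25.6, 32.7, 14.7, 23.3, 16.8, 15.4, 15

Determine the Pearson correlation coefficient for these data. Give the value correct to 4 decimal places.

n = 7, ΣX = 87.7, ΣY = 143.5, ΣX² = 1456.97, ΣY² = 3228.03, ΣXY = 2075.25
nΣXY − ΣXΣY = 14526.75 − 12584.95 = 1941.8
nΣX² − (ΣX)² = 10198.79 − 7691.29 = 2507.5; nΣY² − (ΣY)² = 22596.21 − 20592.25 = 2003.96
r = 1941.8 / √(2507.5 × 2003.96) = 1941.8 / 2241.6355 ≈ 0.8662

0.8662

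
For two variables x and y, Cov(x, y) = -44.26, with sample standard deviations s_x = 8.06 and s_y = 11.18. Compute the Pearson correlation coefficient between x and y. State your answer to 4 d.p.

r = Cov(x,y) / (s_x · s_y) = -44.26 / (8.06 × 11.18)
  = -44.26 / 90.1108 ≈ -0.4912

-0.4912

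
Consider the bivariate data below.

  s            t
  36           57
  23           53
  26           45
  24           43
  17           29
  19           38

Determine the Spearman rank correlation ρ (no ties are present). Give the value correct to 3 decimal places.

0.829

Rank s: 6, 3, 5, 4, 1, 2
Rank t: 6, 5, 4, 3, 1, 2
d = rank(s) − rank(t): 0, -2, 1, 1, 0, 0; Σd² = 6
ρ = 1 − 6Σd² / [n(n²−1)] = 1 − 6×6 / (6×35) = 1 − 36/210 ≈ 0.829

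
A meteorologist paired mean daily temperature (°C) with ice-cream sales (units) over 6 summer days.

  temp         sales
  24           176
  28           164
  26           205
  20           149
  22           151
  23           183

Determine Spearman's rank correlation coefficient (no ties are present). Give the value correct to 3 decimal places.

0.600

Rank temp: 4, 6, 5, 1, 2, 3
Rank sales: 4, 3, 6, 1, 2, 5
d = rank(temp) − rank(sales): 0, 3, -1, 0, 0, -2; Σd² = 14
ρ = 1 − 6Σd² / [n(n²−1)] = 1 − 6×14 / (6×35) = 1 − 84/210 ≈ 0.600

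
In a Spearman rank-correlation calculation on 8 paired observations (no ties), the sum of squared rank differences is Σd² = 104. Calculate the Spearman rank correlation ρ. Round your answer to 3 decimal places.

-0.238

ρ = 1 − 6Σd² / [n(n²−1)] = 1 − 6×104 / (8×63)
  = 1 − 624/504 = 1 − 1.2381 ≈ -0.238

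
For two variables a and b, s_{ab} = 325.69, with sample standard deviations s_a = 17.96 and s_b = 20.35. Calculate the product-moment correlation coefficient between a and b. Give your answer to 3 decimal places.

r = Cov(a,b) / (s_a · s_b) = 325.69 / (17.96 × 20.35)
  = 325.69 / 365.4860 ≈ 0.891

0.891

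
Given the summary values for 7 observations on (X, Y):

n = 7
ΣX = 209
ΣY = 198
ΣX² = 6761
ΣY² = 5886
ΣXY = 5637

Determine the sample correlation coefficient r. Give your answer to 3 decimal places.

r = (nΣXY − ΣXΣY) / √[(nΣX² − (ΣX)²)(nΣY² − (ΣY)²)]
Numerator: 7×5637 − 209×198 = -1923
Denominator: √[(47327 − 43681)(41202 − 39204)] = √[3646 × 1998] = 2699.0198
r = -1923 / 2699.0198 ≈ -0.712

-0.712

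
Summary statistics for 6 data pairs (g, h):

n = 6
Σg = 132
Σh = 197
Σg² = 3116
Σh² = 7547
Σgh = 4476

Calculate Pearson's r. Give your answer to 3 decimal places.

r = (nΣgh − ΣgΣh) / √[(nΣg² − (Σg)²)(nΣh² − (Σh)²)]
Numerator: 6×4476 − 132×197 = 852
Denominator: √[(18696 − 17424)(45282 − 38809)] = √[1272 × 6473] = 2869.4348
r = 852 / 2869.4348 ≈ 0.297

0.297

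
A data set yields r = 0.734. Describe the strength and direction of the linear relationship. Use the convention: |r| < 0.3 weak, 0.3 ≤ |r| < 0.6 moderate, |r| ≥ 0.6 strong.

r = 0.734 > 0 so the relationship is positive.
|r| = 0.734, which falls in the strong range.

strong positive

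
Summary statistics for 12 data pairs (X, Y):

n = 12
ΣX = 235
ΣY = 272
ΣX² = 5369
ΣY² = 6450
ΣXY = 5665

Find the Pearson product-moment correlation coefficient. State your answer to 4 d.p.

r = (nΣXY − ΣXΣY) / √[(nΣX² − (ΣX)²)(nΣY² − (ΣY)²)]
Numerator: 12×5665 − 235×272 = 4060
Denominator: √[(64428 − 55225)(77400 − 73984)] = √[9203 × 3416] = 5606.9107
r = 4060 / 5606.9107 ≈ 0.7241

0.7241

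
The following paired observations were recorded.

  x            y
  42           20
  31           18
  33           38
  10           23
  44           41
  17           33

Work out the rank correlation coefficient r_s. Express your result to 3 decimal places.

Rank x: 5, 3, 4, 1, 6, 2
Rank y: 2, 1, 5, 3, 6, 4
d = rank(x) − rank(y): 3, 2, -1, -2, 0, -2; Σd² = 22
ρ = 1 − 6Σd² / [n(n²−1)] = 1 − 6×22 / (6×35) = 1 − 132/210 ≈ 0.371

0.371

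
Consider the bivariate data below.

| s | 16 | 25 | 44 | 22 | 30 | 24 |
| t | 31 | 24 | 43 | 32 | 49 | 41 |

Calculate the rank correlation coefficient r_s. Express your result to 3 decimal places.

0.600

Rank s: 1, 4, 6, 2, 5, 3
Rank t: 2, 1, 5, 3, 6, 4
d = rank(s) − rank(t): -1, 3, 1, -1, -1, -1; Σd² = 14
ρ = 1 − 6Σd² / [n(n²−1)] = 1 − 6×14 / (6×35) = 1 − 84/210 ≈ 0.600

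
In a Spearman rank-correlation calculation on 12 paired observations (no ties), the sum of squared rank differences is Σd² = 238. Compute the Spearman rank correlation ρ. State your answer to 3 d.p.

ρ = 1 − 6Σd² / [n(n²−1)] = 1 − 6×238 / (12×143)
  = 1 − 1428/1716 = 1 − 0.8322 ≈ 0.168

0.168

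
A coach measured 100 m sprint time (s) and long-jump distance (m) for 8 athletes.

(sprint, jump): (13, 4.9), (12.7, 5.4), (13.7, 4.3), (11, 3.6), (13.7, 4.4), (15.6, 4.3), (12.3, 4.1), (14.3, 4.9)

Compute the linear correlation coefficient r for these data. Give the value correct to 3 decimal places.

0.301

n = 8, Σx = 106.3, Σy = 35.9, Σx² = 1425.81, Σy² = 163.29, Σxy = 478.65
nΣxy − ΣxΣy = 3829.2 − 3816.17 = 13.03
nΣx² − (Σx)² = 11406.48 − 11299.69 = 106.79; nΣy² − (Σy)² = 1306.32 − 1288.81 = 17.51
r = 13.03 / √(106.79 × 17.51) = 13.03 / 43.2423 ≈ 0.301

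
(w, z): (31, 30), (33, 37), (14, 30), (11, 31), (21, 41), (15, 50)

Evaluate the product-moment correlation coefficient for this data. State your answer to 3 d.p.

-0.107

n = 6, Σw = 125, Σz = 219, Σw² = 3033, Σz² = 8311, Σwz = 4523
nΣwz − ΣwΣz = 27138 − 27375 = -237
nΣw² − (Σw)² = 18198 − 15625 = 2573; nΣz² − (Σz)² = 49866 − 47961 = 1905
r = -237 / √(2573 × 1905) = -237 / 2213.9478 ≈ -0.107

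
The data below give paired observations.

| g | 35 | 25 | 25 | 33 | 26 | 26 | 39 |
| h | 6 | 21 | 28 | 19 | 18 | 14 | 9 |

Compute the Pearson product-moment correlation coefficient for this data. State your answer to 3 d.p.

-0.736

n = 7, Σg = 209, Σh = 115, Σg² = 6437, Σh² = 2223, Σgh = 3245
nΣgh − ΣgΣh = 22715 − 24035 = -1320
nΣg² − (Σg)² = 45059 − 43681 = 1378; nΣh² − (Σh)² = 15561 − 13225 = 2336
r = -1320 / √(1378 × 2336) = -1320 / 1794.1594 ≈ -0.736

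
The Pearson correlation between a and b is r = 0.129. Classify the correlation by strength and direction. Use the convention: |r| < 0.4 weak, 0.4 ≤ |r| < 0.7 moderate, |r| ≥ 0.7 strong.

weak positive

r = 0.129 > 0 so the relationship is positive.
|r| = 0.129, which falls in the weak range.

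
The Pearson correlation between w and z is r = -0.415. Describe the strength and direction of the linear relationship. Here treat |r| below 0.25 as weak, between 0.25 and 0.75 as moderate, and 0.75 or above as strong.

moderate negative

r = -0.415 < 0 so the relationship is negative.
|r| = 0.415, which falls in the moderate range.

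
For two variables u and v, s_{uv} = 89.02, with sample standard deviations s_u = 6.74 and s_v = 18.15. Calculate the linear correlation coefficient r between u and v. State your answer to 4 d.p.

r = Cov(u,v) / (s_u · s_v) = 89.02 / (6.74 × 18.15)
  = 89.02 / 122.3310 ≈ 0.7277

0.7277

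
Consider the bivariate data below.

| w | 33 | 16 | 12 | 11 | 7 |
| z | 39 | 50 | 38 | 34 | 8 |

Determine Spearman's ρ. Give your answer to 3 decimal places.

0.900

Rank w: 5, 4, 3, 2, 1
Rank z: 4, 5, 3, 2, 1
d = rank(w) − rank(z): 1, -1, 0, 0, 0; Σd² = 2
ρ = 1 − 6Σd² / [n(n²−1)] = 1 − 6×2 / (5×24) = 1 − 12/120 ≈ 0.900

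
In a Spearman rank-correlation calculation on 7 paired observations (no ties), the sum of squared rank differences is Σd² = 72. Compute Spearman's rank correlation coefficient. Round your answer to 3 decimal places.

-0.286

ρ = 1 − 6Σd² / [n(n²−1)] = 1 − 6×72 / (7×48)
  = 1 − 432/336 = 1 − 1.2857 ≈ -0.286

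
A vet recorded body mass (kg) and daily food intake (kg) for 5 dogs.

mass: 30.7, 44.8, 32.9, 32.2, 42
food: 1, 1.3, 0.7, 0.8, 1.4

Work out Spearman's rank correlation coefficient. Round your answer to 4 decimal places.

Rank mass: 1, 5, 3, 2, 4
Rank food: 3, 4, 1, 2, 5
d = rank(mass) − rank(food): -2, 1, 2, 0, -1; Σd² = 10
ρ = 1 − 6Σd² / [n(n²−1)] = 1 − 6×10 / (5×24) = 1 − 60/120 ≈ 0.5000

0.5000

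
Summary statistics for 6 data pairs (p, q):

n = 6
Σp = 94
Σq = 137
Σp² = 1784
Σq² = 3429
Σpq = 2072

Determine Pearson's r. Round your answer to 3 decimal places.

-0.243

r = (nΣpq − ΣpΣq) / √[(nΣp² − (Σp)²)(nΣq² − (Σq)²)]
Numerator: 6×2072 − 94×137 = -446
Denominator: √[(10704 − 8836)(20574 − 18769)] = √[1868 × 1805] = 1836.2298
r = -446 / 1836.2298 ≈ -0.243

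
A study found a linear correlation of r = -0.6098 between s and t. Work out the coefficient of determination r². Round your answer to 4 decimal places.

0.3719

r² = (-0.6098)² = 0.3719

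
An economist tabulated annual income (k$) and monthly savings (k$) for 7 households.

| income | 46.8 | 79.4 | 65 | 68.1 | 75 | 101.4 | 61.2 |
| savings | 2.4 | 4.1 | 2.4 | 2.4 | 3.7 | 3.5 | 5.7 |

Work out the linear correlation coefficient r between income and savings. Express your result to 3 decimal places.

n = 7, Σx = 496.9, Σy = 24.2, Σx² = 37009.61, Σy² = 92.52, Σxy = 1738.54
nΣxy − ΣxΣy = 12169.78 − 12024.98 = 144.8
nΣx² − (Σx)² = 259067.27 − 246909.61 = 12157.66; nΣy² − (Σy)² = 647.64 − 585.64 = 62
r = 144.8 / √(12157.66 × 62) = 144.8 / 868.2021 ≈ 0.167

0.167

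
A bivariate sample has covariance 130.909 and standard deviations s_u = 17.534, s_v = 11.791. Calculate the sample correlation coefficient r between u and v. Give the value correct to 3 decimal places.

0.633

r = Cov(u,v) / (s_u · s_v) = 130.909 / (17.534 × 11.791)
  = 130.909 / 206.7434 ≈ 0.633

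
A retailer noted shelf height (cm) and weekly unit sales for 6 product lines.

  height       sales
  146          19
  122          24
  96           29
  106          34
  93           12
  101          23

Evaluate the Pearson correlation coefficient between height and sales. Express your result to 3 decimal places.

-0.097

n = 6, Σx = 664, Σy = 141, Σx² = 75502, Σy² = 3607, Σxy = 15529
nΣxy − ΣxΣy = 93174 − 93624 = -450
nΣx² − (Σx)² = 453012 − 440896 = 12116; nΣy² − (Σy)² = 21642 − 19881 = 1761
r = -450 / √(12116 × 1761) = -450 / 4619.1207 ≈ -0.097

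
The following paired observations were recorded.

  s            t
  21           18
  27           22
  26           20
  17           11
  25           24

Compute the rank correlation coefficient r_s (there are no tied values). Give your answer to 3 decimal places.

0.700

Rank s: 2, 5, 4, 1, 3
Rank t: 2, 4, 3, 1, 5
d = rank(s) − rank(t): 0, 1, 1, 0, -2; Σd² = 6
ρ = 1 − 6Σd² / [n(n²−1)] = 1 − 6×6 / (5×24) = 1 − 36/120 ≈ 0.700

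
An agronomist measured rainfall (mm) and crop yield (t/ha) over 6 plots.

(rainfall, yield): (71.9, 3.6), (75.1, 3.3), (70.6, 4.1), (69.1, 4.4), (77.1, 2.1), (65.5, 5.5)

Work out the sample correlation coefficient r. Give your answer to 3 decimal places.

-0.979

n = 6, Σx = 429.3, Σy = 23, Σx² = 30803.45, Σy² = 94.68, Σxy = 1622.33
nΣxy − ΣxΣy = 9733.98 − 9873.9 = -139.92
nΣx² − (Σx)² = 184820.7 − 184298.49 = 522.21; nΣy² − (Σy)² = 568.08 − 529 = 39.08
r = -139.92 / √(522.21 × 39.08) = -139.92 / 142.8565 ≈ -0.979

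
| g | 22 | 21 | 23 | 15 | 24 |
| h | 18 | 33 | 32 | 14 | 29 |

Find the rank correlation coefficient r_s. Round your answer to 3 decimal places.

0.300

Rank g: 3, 2, 4, 1, 5
Rank h: 2, 5, 4, 1, 3
d = rank(g) − rank(h): 1, -3, 0, 0, 2; Σd² = 14
ρ = 1 − 6Σd² / [n(n²−1)] = 1 − 6×14 / (5×24) = 1 − 84/120 ≈ 0.300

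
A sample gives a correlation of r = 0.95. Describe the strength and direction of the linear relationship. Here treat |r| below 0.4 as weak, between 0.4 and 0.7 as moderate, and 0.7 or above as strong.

strong positive

r = 0.95 > 0 so the relationship is positive.
|r| = 0.95, which falls in the strong range.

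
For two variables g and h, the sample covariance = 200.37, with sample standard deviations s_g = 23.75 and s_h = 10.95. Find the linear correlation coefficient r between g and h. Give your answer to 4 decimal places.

r = Cov(g,h) / (s_g · s_h) = 200.37 / (23.75 × 10.95)
  = 200.37 / 260.0625 ≈ 0.7705

0.7705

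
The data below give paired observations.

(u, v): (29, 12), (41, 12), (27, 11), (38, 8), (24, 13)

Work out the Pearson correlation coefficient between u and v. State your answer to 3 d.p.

n = 5, Σu = 159, Σv = 56, Σu² = 5271, Σv² = 642, Σuv = 1753
nΣuv − ΣuΣv = 8765 − 8904 = -139
nΣu² − (Σu)² = 26355 − 25281 = 1074; nΣv² − (Σv)² = 3210 − 3136 = 74
r = -139 / √(1074 × 74) = -139 / 281.9149 ≈ -0.493

-0.493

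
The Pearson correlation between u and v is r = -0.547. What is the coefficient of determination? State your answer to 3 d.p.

r² = (-0.547)² = 0.299

0.299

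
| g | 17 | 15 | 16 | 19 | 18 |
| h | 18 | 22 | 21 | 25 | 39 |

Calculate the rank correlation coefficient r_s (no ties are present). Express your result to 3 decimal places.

0.500

Rank g: 3, 1, 2, 5, 4
Rank h: 1, 3, 2, 4, 5
d = rank(g) − rank(h): 2, -2, 0, 1, -1; Σd² = 10
ρ = 1 − 6Σd² / [n(n²−1)] = 1 − 6×10 / (5×24) = 1 − 60/120 ≈ 0.500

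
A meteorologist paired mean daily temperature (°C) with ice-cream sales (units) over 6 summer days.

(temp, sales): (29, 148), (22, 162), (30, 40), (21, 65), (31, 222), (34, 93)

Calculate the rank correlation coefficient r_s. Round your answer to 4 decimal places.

Rank temp: 3, 2, 4, 1, 5, 6
Rank sales: 4, 5, 1, 2, 6, 3
d = rank(temp) − rank(sales): -1, -3, 3, -1, -1, 3; Σd² = 30
ρ = 1 − 6Σd² / [n(n²−1)] = 1 − 6×30 / (6×35) = 1 − 180/210 ≈ 0.1429

0.1429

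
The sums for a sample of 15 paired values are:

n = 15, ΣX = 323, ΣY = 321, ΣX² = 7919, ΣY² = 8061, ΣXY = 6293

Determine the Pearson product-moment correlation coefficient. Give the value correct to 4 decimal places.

r = (nΣXY − ΣXΣY) / √[(nΣX² − (ΣX)²)(nΣY² − (ΣY)²)]
Numerator: 15×6293 − 323×321 = -9288
Denominator: √[(118785 − 104329)(120915 − 103041)] = √[14456 × 17874] = 16074.4065
r = -9288 / 16074.4065 ≈ -0.5778

-0.5778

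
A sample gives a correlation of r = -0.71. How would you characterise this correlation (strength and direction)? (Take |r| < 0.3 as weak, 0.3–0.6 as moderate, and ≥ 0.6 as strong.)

r = -0.71 < 0 so the relationship is negative.
|r| = 0.71, which falls in the strong range.

strong negative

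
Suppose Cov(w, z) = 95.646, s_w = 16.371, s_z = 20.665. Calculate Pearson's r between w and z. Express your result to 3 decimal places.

r = Cov(w,z) / (s_w · s_z) = 95.646 / (16.371 × 20.665)
  = 95.646 / 338.3067 ≈ 0.283

0.283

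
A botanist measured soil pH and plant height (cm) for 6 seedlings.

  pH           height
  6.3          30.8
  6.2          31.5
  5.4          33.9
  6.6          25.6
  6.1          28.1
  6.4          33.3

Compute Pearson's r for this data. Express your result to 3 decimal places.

-0.587

n = 6, Σx = 37, Σy = 183.2, Σx² = 229.02, Σy² = 5643.96, Σxy = 1125.89
nΣxy − ΣxΣy = 6755.34 − 6778.4 = -23.06
nΣx² − (Σx)² = 1374.12 − 1369 = 5.12; nΣy² − (Σy)² = 33863.76 − 33562.24 = 301.52
r = -23.06 / √(5.12 × 301.52) = -23.06 / 39.2910 ≈ -0.587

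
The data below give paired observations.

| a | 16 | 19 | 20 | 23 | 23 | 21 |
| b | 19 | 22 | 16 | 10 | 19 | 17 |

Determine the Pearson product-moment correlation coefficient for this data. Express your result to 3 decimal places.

-0.524

n = 6, Σa = 122, Σb = 103, Σa² = 2516, Σb² = 1851, Σab = 2066
nΣab − ΣaΣb = 12396 − 12566 = -170
nΣa² − (Σa)² = 15096 − 14884 = 212; nΣb² − (Σb)² = 11106 − 10609 = 497
r = -170 / √(212 × 497) = -170 / 324.5982 ≈ -0.524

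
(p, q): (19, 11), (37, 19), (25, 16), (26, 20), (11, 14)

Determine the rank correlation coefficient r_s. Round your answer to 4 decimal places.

0.8000

Rank p: 2, 5, 3, 4, 1
Rank q: 1, 4, 3, 5, 2
d = rank(p) − rank(q): 1, 1, 0, -1, -1; Σd² = 4
ρ = 1 − 6Σd² / [n(n²−1)] = 1 − 6×4 / (5×24) = 1 − 24/120 ≈ 0.8000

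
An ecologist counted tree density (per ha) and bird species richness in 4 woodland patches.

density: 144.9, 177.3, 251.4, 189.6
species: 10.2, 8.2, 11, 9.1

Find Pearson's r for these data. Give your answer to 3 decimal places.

n = 4, Σx = 763.2, Σy = 38.5, Σx² = 151581.42, Σy² = 375.09, Σxy = 7422.6
nΣxy − ΣxΣy = 29690.4 − 29383.2 = 307.2
nΣx² − (Σx)² = 606325.68 − 582474.24 = 23851.44; nΣy² − (Σy)² = 1500.36 − 1482.25 = 18.11
r = 307.2 / √(23851.44 × 18.11) = 307.2 / 657.2287 ≈ 0.467

0.467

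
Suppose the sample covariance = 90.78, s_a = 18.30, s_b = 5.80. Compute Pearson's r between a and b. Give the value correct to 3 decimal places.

r = Cov(a,b) / (s_a · s_b) = 90.78 / (18.30 × 5.80)
  = 90.78 / 106.1400 ≈ 0.855

0.855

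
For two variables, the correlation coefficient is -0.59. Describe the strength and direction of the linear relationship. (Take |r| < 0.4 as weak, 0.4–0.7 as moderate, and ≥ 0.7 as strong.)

moderate negative

r = -0.59 < 0 so the relationship is negative.
|r| = 0.59, which falls in the moderate range.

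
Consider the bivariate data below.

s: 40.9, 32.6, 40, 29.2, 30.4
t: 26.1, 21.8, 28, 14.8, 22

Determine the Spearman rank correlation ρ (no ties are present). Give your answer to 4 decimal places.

0.8000

Rank s: 5, 3, 4, 1, 2
Rank t: 4, 2, 5, 1, 3
d = rank(s) − rank(t): 1, 1, -1, 0, -1; Σd² = 4
ρ = 1 − 6Σd² / [n(n²−1)] = 1 − 6×4 / (5×24) = 1 − 24/120 ≈ 0.8000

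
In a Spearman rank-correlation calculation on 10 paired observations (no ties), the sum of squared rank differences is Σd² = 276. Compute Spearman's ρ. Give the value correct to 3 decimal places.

-0.673

ρ = 1 − 6Σd² / [n(n²−1)] = 1 − 6×276 / (10×99)
  = 1 − 1656/990 = 1 − 1.6727 ≈ -0.673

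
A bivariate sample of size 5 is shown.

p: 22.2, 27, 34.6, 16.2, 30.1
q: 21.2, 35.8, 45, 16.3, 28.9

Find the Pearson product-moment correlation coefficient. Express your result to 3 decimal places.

n = 5, Σp = 130.1, Σq = 147.2, Σp² = 3587.45, Σq² = 4856.98, Σpq = 4128.19
nΣpq − ΣpΣq = 20640.95 − 19150.72 = 1490.23
nΣp² − (Σp)² = 17937.25 − 16926.01 = 1011.24; nΣq² − (Σq)² = 24284.9 − 21667.84 = 2617.06
r = 1490.23 / √(1011.24 × 2617.06) = 1490.23 / 1626.7992 ≈ 0.916

0.916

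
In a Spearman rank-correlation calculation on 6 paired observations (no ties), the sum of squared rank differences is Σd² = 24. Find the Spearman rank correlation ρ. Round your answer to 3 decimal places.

ρ = 1 − 6Σd² / [n(n²−1)] = 1 − 6×24 / (6×35)
  = 1 − 144/210 = 1 − 0.6857 ≈ 0.314

0.314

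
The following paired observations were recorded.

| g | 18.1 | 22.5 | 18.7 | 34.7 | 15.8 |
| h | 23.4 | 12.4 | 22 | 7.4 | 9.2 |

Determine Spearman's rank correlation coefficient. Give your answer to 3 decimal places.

-0.400

Rank g: 2, 4, 3, 5, 1
Rank h: 5, 3, 4, 1, 2
d = rank(g) − rank(h): -3, 1, -1, 4, -1; Σd² = 28
ρ = 1 − 6Σd² / [n(n²−1)] = 1 − 6×28 / (5×24) = 1 − 168/120 ≈ -0.400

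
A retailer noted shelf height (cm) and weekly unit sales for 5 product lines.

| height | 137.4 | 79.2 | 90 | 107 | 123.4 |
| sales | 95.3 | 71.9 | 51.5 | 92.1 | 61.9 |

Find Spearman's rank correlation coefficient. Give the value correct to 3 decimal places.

Rank height: 5, 1, 2, 3, 4
Rank sales: 5, 3, 1, 4, 2
d = rank(height) − rank(sales): 0, -2, 1, -1, 2; Σd² = 10
ρ = 1 − 6Σd² / [n(n²−1)] = 1 − 6×10 / (5×24) = 1 − 60/120 ≈ 0.500

0.500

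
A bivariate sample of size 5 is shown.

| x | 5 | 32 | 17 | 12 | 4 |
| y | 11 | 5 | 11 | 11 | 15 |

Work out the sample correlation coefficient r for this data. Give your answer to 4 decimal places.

n = 5, Σx = 70, Σy = 53, Σx² = 1498, Σy² = 613, Σxy = 594
nΣxy − ΣxΣy = 2970 − 3710 = -740
nΣx² − (Σx)² = 7490 − 4900 = 2590; nΣy² − (Σy)² = 3065 − 2809 = 256
r = -740 / √(2590 × 256) = -740 / 814.2727 ≈ -0.9088

-0.9088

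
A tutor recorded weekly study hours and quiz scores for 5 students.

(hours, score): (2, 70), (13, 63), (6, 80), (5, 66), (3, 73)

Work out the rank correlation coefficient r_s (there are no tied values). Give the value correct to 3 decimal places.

-0.300

Rank hours: 1, 5, 4, 3, 2
Rank score: 3, 1, 5, 2, 4
d = rank(hours) − rank(score): -2, 4, -1, 1, -2; Σd² = 26
ρ = 1 − 6Σd² / [n(n²−1)] = 1 − 6×26 / (5×24) = 1 − 156/120 ≈ -0.300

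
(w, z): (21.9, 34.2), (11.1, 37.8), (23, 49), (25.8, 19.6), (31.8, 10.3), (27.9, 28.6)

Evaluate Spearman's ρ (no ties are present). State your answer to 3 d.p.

Rank w: 2, 1, 3, 4, 6, 5
Rank z: 4, 5, 6, 2, 1, 3
d = rank(w) − rank(z): -2, -4, -3, 2, 5, 2; Σd² = 62
ρ = 1 − 6Σd² / [n(n²−1)] = 1 − 6×62 / (6×35) = 1 − 372/210 ≈ -0.771

-0.771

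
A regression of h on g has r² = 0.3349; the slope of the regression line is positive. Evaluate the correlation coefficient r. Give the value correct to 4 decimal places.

|r| = √0.3349 = 0.5787
The association is positive, so r = 0.5787.

0.5787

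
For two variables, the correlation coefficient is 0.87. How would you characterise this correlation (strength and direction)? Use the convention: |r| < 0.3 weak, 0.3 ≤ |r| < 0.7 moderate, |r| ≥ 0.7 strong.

strong positive

r = 0.87 > 0 so the relationship is positive.
|r| = 0.87, which falls in the strong range.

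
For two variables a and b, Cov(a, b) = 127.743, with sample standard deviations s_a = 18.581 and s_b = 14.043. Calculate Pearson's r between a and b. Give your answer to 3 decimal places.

0.490

r = Cov(a,b) / (s_a · s_b) = 127.743 / (18.581 × 14.043)
  = 127.743 / 260.9330 ≈ 0.490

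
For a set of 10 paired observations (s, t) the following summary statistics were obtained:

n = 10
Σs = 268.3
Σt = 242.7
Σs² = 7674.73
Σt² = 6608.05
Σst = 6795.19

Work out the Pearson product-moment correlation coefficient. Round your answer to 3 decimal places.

0.485

r = (nΣst − ΣsΣt) / √[(nΣs² − (Σs)²)(nΣt² − (Σt)²)]
Numerator: 10×6795.19 − 268.3×242.7 = 2835.49
Denominator: √[(76747.3 − 71984.89)(66080.5 − 58903.29)] = √[4762.41 × 7177.21] = 5846.4362
r = 2835.49 / 5846.4362 ≈ 0.485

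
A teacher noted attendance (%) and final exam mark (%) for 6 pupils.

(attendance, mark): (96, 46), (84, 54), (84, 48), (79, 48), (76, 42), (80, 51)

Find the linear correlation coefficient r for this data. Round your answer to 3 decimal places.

0.089

n = 6, Σx = 499, Σy = 289, Σx² = 41745, Σy² = 14005, Σxy = 24048
nΣxy − ΣxΣy = 144288 − 144211 = 77
nΣx² − (Σx)² = 250470 − 249001 = 1469; nΣy² − (Σy)² = 84030 − 83521 = 509
r = 77 / √(1469 × 509) = 77 / 864.7086 ≈ 0.089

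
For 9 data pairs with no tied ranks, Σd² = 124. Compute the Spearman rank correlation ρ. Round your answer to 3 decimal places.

-0.033

ρ = 1 − 6Σd² / [n(n²−1)] = 1 − 6×124 / (9×80)
  = 1 − 744/720 = 1 − 1.0333 ≈ -0.033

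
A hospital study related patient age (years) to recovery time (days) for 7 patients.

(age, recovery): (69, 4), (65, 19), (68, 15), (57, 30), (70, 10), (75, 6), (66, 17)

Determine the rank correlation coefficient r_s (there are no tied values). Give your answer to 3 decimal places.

-0.893

Rank age: 5, 2, 4, 1, 6, 7, 3
Rank recovery: 1, 6, 4, 7, 3, 2, 5
d = rank(age) − rank(recovery): 4, -4, 0, -6, 3, 5, -2; Σd² = 106
ρ = 1 − 6Σd² / [n(n²−1)] = 1 − 6×106 / (7×48) = 1 − 636/336 ≈ -0.893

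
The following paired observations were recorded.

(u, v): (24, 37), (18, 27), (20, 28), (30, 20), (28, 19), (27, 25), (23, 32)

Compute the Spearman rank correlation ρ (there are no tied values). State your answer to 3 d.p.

Rank u: 4, 1, 2, 7, 6, 5, 3
Rank v: 7, 4, 5, 2, 1, 3, 6
d = rank(u) − rank(v): -3, -3, -3, 5, 5, 2, -3; Σd² = 90
ρ = 1 − 6Σd² / [n(n²−1)] = 1 − 6×90 / (7×48) = 1 − 540/336 ≈ -0.607

-0.607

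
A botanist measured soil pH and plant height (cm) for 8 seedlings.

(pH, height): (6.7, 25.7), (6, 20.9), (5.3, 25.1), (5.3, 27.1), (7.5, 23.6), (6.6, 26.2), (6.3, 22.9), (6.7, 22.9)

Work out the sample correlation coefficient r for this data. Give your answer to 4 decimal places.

-0.2621

n = 8, Σx = 50.4, Σy = 194.4, Σx² = 321.46, Σy² = 4753.94, Σxy = 1221.87
nΣxy − ΣxΣy = 9774.96 − 9797.76 = -22.8
nΣx² − (Σx)² = 2571.68 − 2540.16 = 31.52; nΣy² − (Σy)² = 38031.52 − 37791.36 = 240.16
r = -22.8 / √(31.52 × 240.16) = -22.8 / 87.0048 ≈ -0.2621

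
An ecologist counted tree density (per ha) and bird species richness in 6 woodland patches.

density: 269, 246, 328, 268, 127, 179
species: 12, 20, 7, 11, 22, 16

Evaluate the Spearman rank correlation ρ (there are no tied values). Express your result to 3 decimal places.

-0.886

Rank density: 5, 3, 6, 4, 1, 2
Rank species: 3, 5, 1, 2, 6, 4
d = rank(density) − rank(species): 2, -2, 5, 2, -5, -2; Σd² = 66
ρ = 1 − 6Σd² / [n(n²−1)] = 1 − 6×66 / (6×35) = 1 − 396/210 ≈ -0.886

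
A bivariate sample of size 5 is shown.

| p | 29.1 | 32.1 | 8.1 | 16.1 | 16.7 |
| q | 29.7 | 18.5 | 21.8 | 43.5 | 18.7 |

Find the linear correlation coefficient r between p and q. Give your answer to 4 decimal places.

-0.1241

n = 5, Σp = 102.1, Σq = 132.2, Σp² = 2480.93, Σq² = 3941.52, Σpq = 2647.34
nΣpq − ΣpΣq = 13236.7 − 13497.62 = -260.92
nΣp² − (Σp)² = 12404.65 − 10424.41 = 1980.24; nΣq² − (Σq)² = 19707.6 − 17476.84 = 2230.76
r = -260.92 / √(1980.24 × 2230.76) = -260.92 / 2101.7707 ≈ -0.1241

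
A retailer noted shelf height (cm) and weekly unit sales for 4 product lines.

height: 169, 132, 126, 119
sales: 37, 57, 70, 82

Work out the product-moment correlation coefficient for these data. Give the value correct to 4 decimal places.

-0.9495

n = 4, Σx = 546, Σy = 246, Σx² = 76022, Σy² = 16242, Σxy = 32355
nΣxy − ΣxΣy = 129420 − 134316 = -4896
nΣx² − (Σx)² = 304088 − 298116 = 5972; nΣy² − (Σy)² = 64968 − 60516 = 4452
r = -4896 / √(5972 × 4452) = -4896 / 5156.2917 ≈ -0.9495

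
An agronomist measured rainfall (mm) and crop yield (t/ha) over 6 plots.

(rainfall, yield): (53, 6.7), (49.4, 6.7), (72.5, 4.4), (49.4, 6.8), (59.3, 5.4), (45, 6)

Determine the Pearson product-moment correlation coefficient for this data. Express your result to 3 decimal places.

n = 6, Σx = 328.6, Σy = 36, Σx² = 18487.46, Σy² = 220.54, Σxy = 1931.22
nΣxy − ΣxΣy = 11587.32 − 11829.6 = -242.28
nΣx² − (Σx)² = 110924.76 − 107977.96 = 2946.8; nΣy² − (Σy)² = 1323.24 − 1296 = 27.24
r = -242.28 / √(2946.8 × 27.24) = -242.28 / 283.3211 ≈ -0.855

-0.855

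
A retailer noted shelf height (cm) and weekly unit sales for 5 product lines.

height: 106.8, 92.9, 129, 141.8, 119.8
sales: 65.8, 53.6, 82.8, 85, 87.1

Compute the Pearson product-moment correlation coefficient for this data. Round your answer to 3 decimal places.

0.889

n = 5, Σx = 590.3, Σy = 374.3, Σx² = 71136.93, Σy² = 28869.85, Σxy = 45175.66
nΣxy − ΣxΣy = 225878.3 − 220949.29 = 4929.01
nΣx² − (Σx)² = 355684.65 − 348454.09 = 7230.56; nΣy² − (Σy)² = 144349.25 − 140100.49 = 4248.76
r = 4929.01 / √(7230.56 × 4248.76) = 4929.01 / 5542.6450 ≈ 0.889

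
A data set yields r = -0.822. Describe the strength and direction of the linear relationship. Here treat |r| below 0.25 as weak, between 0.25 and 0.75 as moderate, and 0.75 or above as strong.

strong negative

r = -0.822 < 0 so the relationship is negative.
|r| = 0.822, which falls in the strong range.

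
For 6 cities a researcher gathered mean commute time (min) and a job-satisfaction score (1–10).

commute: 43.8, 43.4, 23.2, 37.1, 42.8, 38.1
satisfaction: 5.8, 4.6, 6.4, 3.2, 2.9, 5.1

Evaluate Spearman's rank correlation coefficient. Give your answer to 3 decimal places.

Rank commute: 6, 5, 1, 2, 4, 3
Rank satisfaction: 5, 3, 6, 2, 1, 4
d = rank(commute) − rank(satisfaction): 1, 2, -5, 0, 3, -1; Σd² = 40
ρ = 1 − 6Σd² / [n(n²−1)] = 1 − 6×40 / (6×35) = 1 − 240/210 ≈ -0.143

-0.143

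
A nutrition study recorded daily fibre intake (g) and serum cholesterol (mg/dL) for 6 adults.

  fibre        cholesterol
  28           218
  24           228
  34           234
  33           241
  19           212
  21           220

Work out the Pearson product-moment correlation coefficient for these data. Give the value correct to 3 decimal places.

0.826

n = 6, Σx = 159, Σy = 1353, Σx² = 4407, Σy² = 305689, Σxy = 36133
nΣxy − ΣxΣy = 216798 − 215127 = 1671
nΣx² − (Σx)² = 26442 − 25281 = 1161; nΣy² − (Σy)² = 1834134 − 1830609 = 3525
r = 1671 / √(1161 × 3525) = 1671 / 2022.9990 ≈ 0.826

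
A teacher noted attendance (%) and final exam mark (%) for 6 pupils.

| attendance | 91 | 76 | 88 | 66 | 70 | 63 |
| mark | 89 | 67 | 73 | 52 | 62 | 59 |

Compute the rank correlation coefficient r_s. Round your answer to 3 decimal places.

Rank attendance: 6, 4, 5, 2, 3, 1
Rank mark: 6, 4, 5, 1, 3, 2
d = rank(attendance) − rank(mark): 0, 0, 0, 1, 0, -1; Σd² = 2
ρ = 1 − 6Σd² / [n(n²−1)] = 1 − 6×2 / (6×35) = 1 − 12/210 ≈ 0.943

0.943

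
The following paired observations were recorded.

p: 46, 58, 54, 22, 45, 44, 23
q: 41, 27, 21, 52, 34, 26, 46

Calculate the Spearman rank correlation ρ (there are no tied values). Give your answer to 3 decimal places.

Rank p: 5, 7, 6, 1, 4, 3, 2
Rank q: 5, 3, 1, 7, 4, 2, 6
d = rank(p) − rank(q): 0, 4, 5, -6, 0, 1, -4; Σd² = 94
ρ = 1 − 6Σd² / [n(n²−1)] = 1 − 6×94 / (7×48) = 1 − 564/336 ≈ -0.679

-0.679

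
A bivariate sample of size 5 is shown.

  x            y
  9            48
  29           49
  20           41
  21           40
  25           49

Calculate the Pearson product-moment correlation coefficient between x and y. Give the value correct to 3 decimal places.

0.121

n = 5, Σx = 104, Σy = 227, Σx² = 2388, Σy² = 10387, Σxy = 4738
nΣxy − ΣxΣy = 23690 − 23608 = 82
nΣx² − (Σx)² = 11940 − 10816 = 1124; nΣy² − (Σy)² = 51935 − 51529 = 406
r = 82 / √(1124 × 406) = 82 / 675.5324 ≈ 0.121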